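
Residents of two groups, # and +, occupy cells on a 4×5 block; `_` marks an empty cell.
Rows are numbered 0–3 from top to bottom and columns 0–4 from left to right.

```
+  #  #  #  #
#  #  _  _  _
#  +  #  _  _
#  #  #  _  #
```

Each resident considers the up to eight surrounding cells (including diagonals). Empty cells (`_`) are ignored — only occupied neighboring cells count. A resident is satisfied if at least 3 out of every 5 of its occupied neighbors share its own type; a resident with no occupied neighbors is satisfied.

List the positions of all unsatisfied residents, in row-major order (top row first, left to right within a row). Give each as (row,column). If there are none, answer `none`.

Row 0: (0,0)+ 0/3 not · (0,1)# 3/4 satisfied · (0,2)# 3/3 satisfied · (0,3)# 2/2 satisfied · (0,4)# 1/1 satisfied
Row 1: (1,0)# 3/5 satisfied · (1,1)# 5/7 satisfied
Row 2: (2,0)# 4/5 satisfied · (2,1)+ 0/7 not · (2,2)# 3/4 satisfied
Row 3: (3,0)# 2/3 satisfied · (3,1)# 4/5 satisfied · (3,2)# 2/3 satisfied · (3,4)# 0/0 satisfied

(0,0), (2,1)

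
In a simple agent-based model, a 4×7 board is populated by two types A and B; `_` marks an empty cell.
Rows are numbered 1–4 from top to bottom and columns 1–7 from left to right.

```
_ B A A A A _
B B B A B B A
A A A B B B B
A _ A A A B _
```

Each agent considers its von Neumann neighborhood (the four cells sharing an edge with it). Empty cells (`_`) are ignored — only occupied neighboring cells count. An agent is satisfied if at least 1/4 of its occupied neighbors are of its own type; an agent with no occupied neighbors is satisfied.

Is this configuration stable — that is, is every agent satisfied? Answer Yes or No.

No

Row 1: (1,2)B 1/2 ok · (1,3)A 1/3 ok · (1,4)A 3/3 ok · (1,5)A 2/3 ok · (1,6)A 1/2 ok
Row 2: (2,1)B 1/2 ok · (2,2)B 3/4 ok · (2,3)B 1/4 ok · (2,4)A 1/4 ok · (2,5)B 2/4 ok · (2,6)B 2/4 ok · (2,7)A 0/2 unhappy
Row 3: (3,1)A 2/3 ok · (3,2)A 2/3 ok · (3,3)A 2/4 ok · (3,4)B 1/4 ok · (3,5)B 3/4 ok · (3,6)B 4/4 ok · (3,7)B 1/2 ok
Row 4: (4,1)A 1/1 ok · (4,3)A 2/2 ok · (4,4)A 2/3 ok · (4,5)A 1/3 ok · (4,6)B 1/2 ok
For instance (2,7) has only 0/2 same-type neighbors, below 1/4.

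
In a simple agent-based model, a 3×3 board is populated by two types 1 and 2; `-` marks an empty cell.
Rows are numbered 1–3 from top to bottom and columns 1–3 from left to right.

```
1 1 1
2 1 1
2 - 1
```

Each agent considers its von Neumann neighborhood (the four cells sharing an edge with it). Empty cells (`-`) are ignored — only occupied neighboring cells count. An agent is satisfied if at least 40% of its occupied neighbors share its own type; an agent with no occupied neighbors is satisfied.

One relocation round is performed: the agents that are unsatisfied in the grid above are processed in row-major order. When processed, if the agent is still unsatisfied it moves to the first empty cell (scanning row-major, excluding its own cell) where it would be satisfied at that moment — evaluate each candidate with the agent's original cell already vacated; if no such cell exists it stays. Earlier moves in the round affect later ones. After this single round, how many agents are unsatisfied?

Initially unsatisfied (in order): (2,1).
  (2,1): no empty cell satisfies it; stays.
Resulting grid:
1 1 1
2 1 1
2 - 1
Unsatisfied now: (2,1).

1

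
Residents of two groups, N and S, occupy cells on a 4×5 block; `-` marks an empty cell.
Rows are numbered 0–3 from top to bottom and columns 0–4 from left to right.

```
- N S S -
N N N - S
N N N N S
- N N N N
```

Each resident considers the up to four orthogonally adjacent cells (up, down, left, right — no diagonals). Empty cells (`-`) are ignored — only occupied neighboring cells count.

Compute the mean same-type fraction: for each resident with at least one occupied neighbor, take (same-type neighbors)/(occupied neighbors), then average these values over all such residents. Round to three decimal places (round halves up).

(0,1)N 1/2
(0,2)S 1/3
(0,3)S 1/1
(1,0)N 2/2
(1,1)N 4/4
(1,2)N 2/3
(1,4)S 1/1
(2,0)N 2/2
(2,1)N 4/4
(2,2)N 4/4
(2,3)N 2/3
(2,4)S 1/3
(3,1)N 2/2
(3,2)N 3/3
(3,3)N 3/3
(3,4)N 1/2
Sum over 16 residents: 1/2 + 1/3 + 1/1 + 2/2 + 4/4 + 2/3 + 1/1 + 2/2 + 4/4 + 4/4 + 2/3 + 1/3 + 2/2 + 3/3 + 3/3 + 1/2 = 13; mean = 13 ÷ 16 = 13/16 = 0.8125 → 0.813.

0.813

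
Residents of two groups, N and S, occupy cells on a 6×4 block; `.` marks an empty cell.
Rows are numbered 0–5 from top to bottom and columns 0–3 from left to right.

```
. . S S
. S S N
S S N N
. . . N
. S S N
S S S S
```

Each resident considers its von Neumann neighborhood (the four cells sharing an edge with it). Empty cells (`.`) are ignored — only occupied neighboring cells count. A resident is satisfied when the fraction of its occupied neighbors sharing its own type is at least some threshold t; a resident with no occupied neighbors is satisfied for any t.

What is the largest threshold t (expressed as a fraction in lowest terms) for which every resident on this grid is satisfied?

1/3

Row 0: (0,2)S 2/2 · (0,3)S 1/2
Row 1: (1,1)S 2/2 · (1,2)S 2/4 · (1,3)N 1/3
Row 2: (2,0)S 1/1 · (2,1)S 2/3 · (2,2)N 1/3 · (2,3)N 3/3
Row 3: (3,3)N 2/2
Row 4: (4,1)S 2/2 · (4,2)S 2/3 · (4,3)N 1/3
Row 5: (5,0)S 1/1 · (5,1)S 3/3 · (5,2)S 3/3 · (5,3)S 1/2
The smallest same-type fraction is 1/3 at (1,3), which reduces to 1/3. Any threshold above that leaves this resident unsatisfied.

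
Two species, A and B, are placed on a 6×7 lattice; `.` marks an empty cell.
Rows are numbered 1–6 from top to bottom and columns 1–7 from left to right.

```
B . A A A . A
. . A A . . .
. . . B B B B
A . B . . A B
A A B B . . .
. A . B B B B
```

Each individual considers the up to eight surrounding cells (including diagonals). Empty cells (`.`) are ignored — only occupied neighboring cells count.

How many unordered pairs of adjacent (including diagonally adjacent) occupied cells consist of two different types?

10

Scan each occupied cell's neighbors to the right and below (and the two forward diagonals) so each pair is counted once.
Row 1: A(1,3)–A(1,4)= A(1,3)–A(2,3)= A(1,3)–A(2,4)= A(1,4)–A(1,5)= A(1,4)–A(2,4)= A(1,4)–A(2,3)= A(1,5)–A(2,4)=  → 0/7 unlike.
Row 2: A(2,3)–A(2,4)= A(2,3)–B(3,4)≠ A(2,4)–B(3,4)≠ A(2,4)–B(3,5)≠  → 3/4 unlike.
Row 3: B(3,4)–B(3,5)= B(3,4)–B(4,3)= B(3,5)–B(3,6)= B(3,5)–A(4,6)≠ B(3,6)–B(3,7)= B(3,6)–A(4,6)≠ B(3,6)–B(4,7)= B(3,7)–B(4,7)= B(3,7)–A(4,6)≠  → 3/9 unlike.
Row 4: A(4,1)–A(5,1)= A(4,1)–A(5,2)= B(4,3)–B(5,3)= B(4,3)–B(5,4)= B(4,3)–A(5,2)≠ A(4,6)–B(4,7)≠  → 2/6 unlike.
Row 5: A(5,1)–A(5,2)= A(5,1)–A(6,2)= A(5,2)–B(5,3)≠ A(5,2)–A(6,2)= B(5,3)–B(5,4)= B(5,3)–B(6,4)= B(5,3)–A(6,2)≠ B(5,4)–B(6,4)= B(5,4)–B(6,5)=  → 2/9 unlike.
Row 6: B(6,4)–B(6,5)= B(6,5)–B(6,6)= B(6,6)–B(6,7)=  → 0/3 unlike.
Total adjacent occupied pairs: 38; unlike-type pairs: 10.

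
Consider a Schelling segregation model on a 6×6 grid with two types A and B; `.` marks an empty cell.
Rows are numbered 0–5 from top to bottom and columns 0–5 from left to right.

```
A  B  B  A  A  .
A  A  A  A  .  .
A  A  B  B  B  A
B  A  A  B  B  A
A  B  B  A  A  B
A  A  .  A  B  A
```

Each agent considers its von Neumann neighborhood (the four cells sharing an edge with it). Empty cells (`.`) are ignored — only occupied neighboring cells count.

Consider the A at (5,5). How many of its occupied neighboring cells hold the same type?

Occupied neighbors of (5,5): (4,5)=B, (5,4)=B.
Same type (A): 0 of 2.

0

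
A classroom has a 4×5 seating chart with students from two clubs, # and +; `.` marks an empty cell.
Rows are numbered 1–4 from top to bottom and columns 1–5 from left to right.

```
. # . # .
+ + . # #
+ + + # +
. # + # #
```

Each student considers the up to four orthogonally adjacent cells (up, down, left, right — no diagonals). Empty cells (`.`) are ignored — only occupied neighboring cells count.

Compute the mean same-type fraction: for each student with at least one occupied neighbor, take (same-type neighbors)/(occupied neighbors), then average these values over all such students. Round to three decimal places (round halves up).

0.572

Row 1: (1,2)# 0/1 · (1,4)# 1/1
Row 2: (2,1)+ 2/2 · (2,2)+ 2/3 · (2,4)# 3/3 · (2,5)# 1/2
Row 3: (3,1)+ 2/2 · (3,2)+ 3/4 · (3,3)+ 2/3 · (3,4)# 2/4 · (3,5)+ 0/3
Row 4: (4,2)# 0/2 · (4,3)+ 1/3 · (4,4)# 2/3 · (4,5)# 1/2
Sum over 15 students: 0/1 + 1/1 + 2/2 + 2/3 + 3/3 + 1/2 + 2/2 + 3/4 + 2/3 + 2/4 + 0/3 + 0/2 + 1/3 + 2/3 + 1/2 = 103/12; mean = 103/12 ÷ 15 = 103/180 = 0.572222… → 0.572.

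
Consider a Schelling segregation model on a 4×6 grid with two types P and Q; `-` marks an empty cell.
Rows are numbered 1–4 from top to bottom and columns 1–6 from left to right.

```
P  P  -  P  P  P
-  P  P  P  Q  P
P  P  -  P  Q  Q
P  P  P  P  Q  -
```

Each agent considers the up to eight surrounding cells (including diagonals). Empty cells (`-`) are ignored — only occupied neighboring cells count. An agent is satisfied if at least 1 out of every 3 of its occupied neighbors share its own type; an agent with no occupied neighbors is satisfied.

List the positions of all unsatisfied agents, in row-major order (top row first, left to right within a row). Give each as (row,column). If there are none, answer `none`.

(2,5)

(1,1)P 2/2 ✓
(1,2)P 3/3 ✓
(1,4)P 3/4 ✓
(1,5)P 4/5 ✓
(1,6)P 2/3 ✓
(2,2)P 5/5 ✓
(2,3)P 6/6 ✓
(2,4)P 4/6 ✓
(2,5)Q 2/8 ✗
(2,6)P 2/5 ✓
(3,1)P 4/4 ✓
(3,2)P 6/6 ✓
(3,4)P 4/7 ✓
(3,5)Q 3/7 ✓
(3,6)Q 3/4 ✓
(4,1)P 3/3 ✓
(4,2)P 4/4 ✓
(4,3)P 4/4 ✓
(4,4)P 2/4 ✓
(4,5)Q 2/4 ✓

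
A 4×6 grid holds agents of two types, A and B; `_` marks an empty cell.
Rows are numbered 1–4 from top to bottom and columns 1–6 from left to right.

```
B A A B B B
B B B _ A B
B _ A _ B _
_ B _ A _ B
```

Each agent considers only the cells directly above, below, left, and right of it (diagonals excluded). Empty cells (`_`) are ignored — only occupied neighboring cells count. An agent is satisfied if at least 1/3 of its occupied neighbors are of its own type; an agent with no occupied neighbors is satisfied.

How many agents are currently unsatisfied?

3

(1,1)B 1/2 ok
(1,2)A 1/3 ok
(1,3)A 1/3 ok
(1,4)B 1/2 ok
(1,5)B 2/3 ok
(1,6)B 2/2 ok
(2,1)B 3/3 ok
(2,2)B 2/3 ok
(2,3)B 1/3 ok
(2,5)A 0/3 unhappy
(2,6)B 1/2 ok
(3,1)B 1/1 ok
(3,3)A 0/1 unhappy
(3,5)B 0/1 unhappy
(4,2)B 0/0 ok
(4,4)A 0/0 ok
(4,6)B 0/0 ok
Unsatisfied: (2,5), (3,3), (3,5) — 3 in total.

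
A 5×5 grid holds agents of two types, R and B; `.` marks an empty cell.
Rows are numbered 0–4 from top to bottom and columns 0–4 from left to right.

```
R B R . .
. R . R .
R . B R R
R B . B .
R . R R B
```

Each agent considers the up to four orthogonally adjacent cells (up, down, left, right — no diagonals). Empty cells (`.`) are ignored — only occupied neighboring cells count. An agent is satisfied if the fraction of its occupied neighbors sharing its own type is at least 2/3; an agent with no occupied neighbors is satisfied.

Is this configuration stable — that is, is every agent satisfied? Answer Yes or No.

No

(0,0)R 0/1 not
(0,1)B 0/3 not
(0,2)R 0/1 not
(1,1)R 0/1 not
(1,3)R 1/1 satisfied
(2,0)R 1/1 satisfied
(2,2)B 0/1 not
(2,3)R 2/4 not
(2,4)R 1/1 satisfied
(3,0)R 2/3 satisfied
(3,1)B 0/1 not
(3,3)B 0/2 not
(4,0)R 1/1 satisfied
(4,2)R 1/1 satisfied
(4,3)R 1/3 not
(4,4)B 0/1 not
For instance (0,0) has only 0/1 same-type neighbors, below 2/3.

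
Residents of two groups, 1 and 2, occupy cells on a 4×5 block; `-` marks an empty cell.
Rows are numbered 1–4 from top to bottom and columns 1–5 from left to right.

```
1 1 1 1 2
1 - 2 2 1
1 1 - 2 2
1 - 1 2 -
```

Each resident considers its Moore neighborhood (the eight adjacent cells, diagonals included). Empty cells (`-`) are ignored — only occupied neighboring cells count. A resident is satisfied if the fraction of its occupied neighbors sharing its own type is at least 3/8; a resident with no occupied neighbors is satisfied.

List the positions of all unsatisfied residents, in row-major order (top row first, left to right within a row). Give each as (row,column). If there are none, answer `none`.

(1,5), (2,3), (2,5), (4,3)

(1,1)1 2/2 satisfied
(1,2)1 3/4 satisfied
(1,3)1 2/4 satisfied
(1,4)1 2/5 satisfied
(1,5)2 1/3 not
(2,1)1 4/4 satisfied
(2,3)2 2/6 not
(2,4)2 4/7 satisfied
(2,5)1 1/5 not
(3,1)1 3/3 satisfied
(3,2)1 4/5 satisfied
(3,4)2 4/6 satisfied
(3,5)2 3/4 satisfied
(4,1)1 2/2 satisfied
(4,3)1 1/3 not
(4,4)2 2/3 satisfied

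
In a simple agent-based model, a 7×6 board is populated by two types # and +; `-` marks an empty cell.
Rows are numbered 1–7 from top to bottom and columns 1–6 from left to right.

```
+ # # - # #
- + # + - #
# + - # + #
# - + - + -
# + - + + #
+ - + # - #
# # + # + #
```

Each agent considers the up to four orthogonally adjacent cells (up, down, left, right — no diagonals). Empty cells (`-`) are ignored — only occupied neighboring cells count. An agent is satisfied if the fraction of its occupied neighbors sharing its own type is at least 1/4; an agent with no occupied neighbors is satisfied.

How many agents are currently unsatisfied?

Row 1: (1,1)+ 0/1 ✗ · (1,2)# 1/3 ✓ · (1,3)# 2/2 ✓ · (1,5)# 1/1 ✓ · (1,6)# 2/2 ✓
Row 2: (2,2)+ 1/3 ✓ · (2,3)# 1/3 ✓ · (2,4)+ 0/2 ✗ · (2,6)# 2/2 ✓
Row 3: (3,1)# 1/2 ✓ · (3,2)+ 1/2 ✓ · (3,4)# 0/2 ✗ · (3,5)+ 1/3 ✓ · (3,6)# 1/2 ✓
Row 4: (4,1)# 2/2 ✓ · (4,3)+ 0/0 ✓ · (4,5)+ 2/2 ✓
Row 5: (5,1)# 1/3 ✓ · (5,2)+ 0/1 ✗ · (5,4)+ 1/2 ✓ · (5,5)+ 2/3 ✓ · (5,6)# 1/2 ✓
Row 6: (6,1)+ 0/2 ✗ · (6,3)+ 1/2 ✓ · (6,4)# 1/3 ✓ · (6,6)# 2/2 ✓
Row 7: (7,1)# 1/2 ✓ · (7,2)# 1/2 ✓ · (7,3)+ 1/3 ✓ · (7,4)# 1/3 ✓ · (7,5)+ 0/2 ✗ · (7,6)# 1/2 ✓
Unsatisfied: (1,1), (2,4), (3,4), (5,2), (6,1), (7,5) — 6 in total.

6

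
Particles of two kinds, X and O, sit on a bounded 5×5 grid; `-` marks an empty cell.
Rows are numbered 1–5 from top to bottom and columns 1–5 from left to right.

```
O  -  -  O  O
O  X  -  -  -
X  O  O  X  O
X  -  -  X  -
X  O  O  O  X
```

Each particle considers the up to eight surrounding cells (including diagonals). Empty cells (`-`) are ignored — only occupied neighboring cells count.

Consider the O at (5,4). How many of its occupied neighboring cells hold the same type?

Occupied neighbors of (5,4): (4,4)=X, (5,3)=O, (5,5)=X.
Same type (O): 1 of 3.

1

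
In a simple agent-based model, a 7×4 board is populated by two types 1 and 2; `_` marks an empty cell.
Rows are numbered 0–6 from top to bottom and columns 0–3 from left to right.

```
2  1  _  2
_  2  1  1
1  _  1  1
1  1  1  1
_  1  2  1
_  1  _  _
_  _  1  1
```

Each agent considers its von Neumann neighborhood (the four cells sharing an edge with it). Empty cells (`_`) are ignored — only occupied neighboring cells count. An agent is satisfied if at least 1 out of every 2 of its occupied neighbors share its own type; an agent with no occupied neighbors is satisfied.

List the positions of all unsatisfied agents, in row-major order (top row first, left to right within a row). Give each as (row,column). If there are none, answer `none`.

(0,0), (0,1), (0,3), (1,1), (4,2)

(0,0)2 0/1 ✗
(0,1)1 0/2 ✗
(0,3)2 0/1 ✗
(1,1)2 0/2 ✗
(1,2)1 2/3 ✓
(1,3)1 2/3 ✓
(2,0)1 1/1 ✓
(2,2)1 3/3 ✓
(2,3)1 3/3 ✓
(3,0)1 2/2 ✓
(3,1)1 3/3 ✓
(3,2)1 3/4 ✓
(3,3)1 3/3 ✓
(4,1)1 2/3 ✓
(4,2)2 0/3 ✗
(4,3)1 1/2 ✓
(5,1)1 1/1 ✓
(6,2)1 1/1 ✓
(6,3)1 1/1 ✓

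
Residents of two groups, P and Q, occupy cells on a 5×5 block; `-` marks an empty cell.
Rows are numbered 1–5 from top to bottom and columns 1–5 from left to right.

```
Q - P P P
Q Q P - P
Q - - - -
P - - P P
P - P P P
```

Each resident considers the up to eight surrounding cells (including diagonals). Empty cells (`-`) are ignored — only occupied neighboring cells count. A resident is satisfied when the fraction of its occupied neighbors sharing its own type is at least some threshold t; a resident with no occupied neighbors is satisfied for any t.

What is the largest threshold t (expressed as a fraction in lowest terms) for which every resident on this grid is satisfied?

(1,1)Q 2/2
(1,3)P 2/3
(1,4)P 4/4
(1,5)P 2/2
(2,1)Q 3/3
(2,2)Q 3/5
(2,3)P 2/3
(2,5)P 2/2
(3,1)Q 2/3
(4,1)P 1/2
(4,4)P 4/4
(4,5)P 3/3
(5,1)P 1/1
(5,3)P 2/2
(5,4)P 4/4
(5,5)P 3/3
The smallest same-type fraction is 1/2 at (4,1), which reduces to 1/2. Any threshold above that leaves this resident unsatisfied.

1/2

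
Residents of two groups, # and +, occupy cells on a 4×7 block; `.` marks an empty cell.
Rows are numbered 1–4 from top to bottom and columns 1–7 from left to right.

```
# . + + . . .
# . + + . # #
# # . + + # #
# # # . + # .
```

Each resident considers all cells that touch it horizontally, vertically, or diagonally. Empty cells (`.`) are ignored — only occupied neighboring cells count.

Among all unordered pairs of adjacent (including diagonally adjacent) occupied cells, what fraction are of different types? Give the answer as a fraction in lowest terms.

Scan each occupied cell's neighbors to the right and below (and the two forward diagonals) so each pair is counted once.
Row 1: #(1,1)–#(2,1)= +(1,3)–+(1,4)= +(1,3)–+(2,3)= +(1,3)–+(2,4)= +(1,4)–+(2,4)= +(1,4)–+(2,3)=  → 0/6 unlike.
Row 2: #(2,1)–#(3,1)= #(2,1)–#(3,2)= +(2,3)–+(2,4)= +(2,3)–+(3,4)= +(2,3)–#(3,2)≠ +(2,4)–+(3,4)= +(2,4)–+(3,5)= #(2,6)–#(2,7)= #(2,6)–#(3,6)= #(2,6)–#(3,7)= #(2,6)–+(3,5)≠ #(2,7)–#(3,7)= #(2,7)–#(3,6)=  → 2/13 unlike.
Row 3: #(3,1)–#(3,2)= #(3,1)–#(4,1)= #(3,1)–#(4,2)= #(3,2)–#(4,2)= #(3,2)–#(4,3)= #(3,2)–#(4,1)= +(3,4)–+(3,5)= +(3,4)–+(4,5)= +(3,4)–#(4,3)≠ +(3,5)–#(3,6)≠ +(3,5)–+(4,5)= +(3,5)–#(4,6)≠ #(3,6)–#(3,7)= #(3,6)–#(4,6)= #(3,6)–+(4,5)≠ #(3,7)–#(4,6)=  → 4/16 unlike.
Row 4: #(4,1)–#(4,2)= #(4,2)–#(4,3)= +(4,5)–#(4,6)≠  → 1/3 unlike.
Total adjacent occupied pairs: 38; unlike-type pairs: 7.
7/38 is already in lowest terms.

7/38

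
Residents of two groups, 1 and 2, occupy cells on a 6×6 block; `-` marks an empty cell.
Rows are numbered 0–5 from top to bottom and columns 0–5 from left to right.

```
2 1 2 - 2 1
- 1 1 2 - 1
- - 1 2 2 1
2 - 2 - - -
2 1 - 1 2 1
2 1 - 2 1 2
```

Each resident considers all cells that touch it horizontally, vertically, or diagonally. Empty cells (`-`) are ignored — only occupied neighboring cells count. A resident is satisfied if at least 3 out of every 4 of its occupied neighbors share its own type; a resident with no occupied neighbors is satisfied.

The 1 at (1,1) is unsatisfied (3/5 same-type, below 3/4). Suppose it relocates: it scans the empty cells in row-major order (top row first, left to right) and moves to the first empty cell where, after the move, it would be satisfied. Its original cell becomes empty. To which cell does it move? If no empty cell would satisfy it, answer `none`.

Vacating (1,1). Empty cells in order:
  (0,3): 1/4 same-type → still unsatisfied.
  (1,0): 1/2 same-type → still unsatisfied.
  (1,4): 3/7 same-type → still unsatisfied.
  (2,0): 0/1 same-type → still unsatisfied.
  (2,1): 2/4 same-type → still unsatisfied.
  (3,1): 2/5 same-type → still unsatisfied.
  (3,3): 2/6 same-type → still unsatisfied.
  (3,4): 3/6 same-type → still unsatisfied.
  (3,5): 2/4 same-type → still unsatisfied.
  (4,2): 3/5 same-type → still unsatisfied.
  (5,2): 3/4 same-type → satisfied — stop here.

(5,2)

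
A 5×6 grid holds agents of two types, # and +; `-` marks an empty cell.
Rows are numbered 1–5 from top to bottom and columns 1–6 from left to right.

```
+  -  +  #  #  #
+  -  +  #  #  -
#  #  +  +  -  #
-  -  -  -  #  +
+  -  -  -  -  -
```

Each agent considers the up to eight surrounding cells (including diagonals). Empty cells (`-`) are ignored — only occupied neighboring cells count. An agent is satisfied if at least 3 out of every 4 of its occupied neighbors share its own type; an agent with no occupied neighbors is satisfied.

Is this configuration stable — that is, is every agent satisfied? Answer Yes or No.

No

(1,1)+ 1/1 satisfied
(1,3)+ 1/3 not
(1,4)# 3/5 not
(1,5)# 4/4 satisfied
(1,6)# 2/2 satisfied
(2,1)+ 1/3 not
(2,3)+ 3/6 not
(2,4)# 3/7 not
(2,5)# 5/6 satisfied
(3,1)# 1/2 not
(3,2)# 1/4 not
(3,3)+ 2/4 not
(3,4)+ 2/5 not
(3,6)# 2/3 not
(4,5)# 1/3 not
(4,6)+ 0/2 not
(5,1)+ 0/0 satisfied
For instance (1,3) has only 1/3 same-type neighbors, below 3/4.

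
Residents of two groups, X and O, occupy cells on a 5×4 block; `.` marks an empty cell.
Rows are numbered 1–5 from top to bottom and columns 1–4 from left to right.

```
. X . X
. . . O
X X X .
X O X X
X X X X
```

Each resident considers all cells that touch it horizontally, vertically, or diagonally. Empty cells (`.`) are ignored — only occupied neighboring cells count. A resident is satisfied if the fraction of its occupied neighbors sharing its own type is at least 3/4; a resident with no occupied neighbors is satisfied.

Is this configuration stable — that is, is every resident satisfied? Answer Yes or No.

No

(1,2)X 0/0 ok
(1,4)X 0/1 unhappy
(2,4)O 0/2 unhappy
(3,1)X 2/3 unhappy
(3,2)X 4/5 ok
(3,3)X 3/5 unhappy
(4,1)X 4/5 ok
(4,2)O 0/8 unhappy
(4,3)X 6/7 ok
(4,4)X 4/4 ok
(5,1)X 2/3 unhappy
(5,2)X 4/5 ok
(5,3)X 4/5 ok
(5,4)X 3/3 ok
For instance (1,4) has only 0/1 same-type neighbors, below 3/4.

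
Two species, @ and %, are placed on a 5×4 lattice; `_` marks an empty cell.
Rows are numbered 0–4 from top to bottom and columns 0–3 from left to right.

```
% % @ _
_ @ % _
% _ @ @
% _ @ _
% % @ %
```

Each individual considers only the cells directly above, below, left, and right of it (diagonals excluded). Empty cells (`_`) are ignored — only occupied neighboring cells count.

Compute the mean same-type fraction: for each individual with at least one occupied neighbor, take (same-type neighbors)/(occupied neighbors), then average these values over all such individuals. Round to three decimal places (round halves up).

Row 0: (0,0)% 1/1 · (0,1)% 1/3 · (0,2)@ 0/2
Row 1: (1,1)@ 0/2 · (1,2)% 0/3
Row 2: (2,0)% 1/1 · (2,2)@ 2/3 · (2,3)@ 1/1
Row 3: (3,0)% 2/2 · (3,2)@ 2/2
Row 4: (4,0)% 2/2 · (4,1)% 1/2 · (4,2)@ 1/3 · (4,3)% 0/1
Sum over 14 individuals: 1/1 + 1/3 + 0/2 + 0/2 + 0/3 + 1/1 + 2/3 + 1/1 + 2/2 + 2/2 + 2/2 + 1/2 + 1/3 + 0/1 = 47/6; mean = 47/6 ÷ 14 = 47/84 = 0.559523… → 0.560.

0.560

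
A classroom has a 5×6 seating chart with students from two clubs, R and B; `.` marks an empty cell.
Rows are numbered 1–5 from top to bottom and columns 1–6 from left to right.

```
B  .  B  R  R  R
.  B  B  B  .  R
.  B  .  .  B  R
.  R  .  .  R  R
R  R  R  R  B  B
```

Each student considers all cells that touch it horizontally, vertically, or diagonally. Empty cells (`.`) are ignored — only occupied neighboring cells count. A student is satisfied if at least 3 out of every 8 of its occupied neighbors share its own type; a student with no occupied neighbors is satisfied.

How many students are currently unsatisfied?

Row 1: (1,1)B 1/1 ok · (1,3)B 3/4 ok · (1,4)R 1/4 unhappy · (1,5)R 3/4 ok · (1,6)R 2/2 ok
Row 2: (2,2)B 4/4 ok · (2,3)B 4/5 ok · (2,4)B 3/5 ok · (2,6)R 3/4 ok
Row 3: (3,2)B 2/3 ok · (3,5)B 1/5 unhappy · (3,6)R 3/4 ok
Row 4: (4,2)R 3/4 ok · (4,5)R 3/6 ok · (4,6)R 2/5 ok
Row 5: (5,1)R 2/2 ok · (5,2)R 3/3 ok · (5,3)R 3/3 ok · (5,4)R 2/3 ok · (5,5)B 1/4 unhappy · (5,6)B 1/3 unhappy
Unsatisfied: (1,4), (3,5), (5,5), (5,6) — 4 in total.

4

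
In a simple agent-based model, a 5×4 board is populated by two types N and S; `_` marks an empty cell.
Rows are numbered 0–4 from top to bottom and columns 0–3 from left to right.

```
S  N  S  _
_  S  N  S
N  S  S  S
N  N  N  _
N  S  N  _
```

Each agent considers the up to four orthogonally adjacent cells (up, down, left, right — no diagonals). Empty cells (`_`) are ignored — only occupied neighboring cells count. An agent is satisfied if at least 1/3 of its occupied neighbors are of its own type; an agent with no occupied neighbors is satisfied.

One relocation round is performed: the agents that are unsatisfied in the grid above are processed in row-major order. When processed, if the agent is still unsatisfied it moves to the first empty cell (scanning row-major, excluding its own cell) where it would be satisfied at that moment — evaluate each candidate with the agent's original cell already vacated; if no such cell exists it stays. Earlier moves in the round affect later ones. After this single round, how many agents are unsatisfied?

Initially unsatisfied (in order): (0,0), (0,1), (0,2), (1,2), (4,1).
  (0,0) → (0,3).
  (0,1) → (0,0).
  (0,2): now satisfied by earlier moves; stays.
  (1,2) → (0,1).
  (4,1) → (1,0).
Resulting grid:
N N S S
S S _ S
N S S S
N N N _
N _ N _
All satisfied now.

0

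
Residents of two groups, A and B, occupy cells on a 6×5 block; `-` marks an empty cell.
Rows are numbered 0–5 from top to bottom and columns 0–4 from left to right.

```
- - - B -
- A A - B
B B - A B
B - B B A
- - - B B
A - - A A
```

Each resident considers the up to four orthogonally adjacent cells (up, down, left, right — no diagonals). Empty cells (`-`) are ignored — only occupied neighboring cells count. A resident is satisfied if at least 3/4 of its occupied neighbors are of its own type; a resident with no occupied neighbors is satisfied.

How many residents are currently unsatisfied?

10

(0,3)B 0/0 satisfied
(1,1)A 1/2 not
(1,2)A 1/1 satisfied
(1,4)B 1/1 satisfied
(2,0)B 2/2 satisfied
(2,1)B 1/2 not
(2,3)A 0/2 not
(2,4)B 1/3 not
(3,0)B 1/1 satisfied
(3,2)B 1/1 satisfied
(3,3)B 2/4 not
(3,4)A 0/3 not
(4,3)B 2/3 not
(4,4)B 1/3 not
(5,0)A 0/0 satisfied
(5,3)A 1/2 not
(5,4)A 1/2 not
Unsatisfied: (1,1), (2,1), (2,3), (2,4), (3,3), (3,4), (4,3), (4,4), (5,3), (5,4) — 10 in total.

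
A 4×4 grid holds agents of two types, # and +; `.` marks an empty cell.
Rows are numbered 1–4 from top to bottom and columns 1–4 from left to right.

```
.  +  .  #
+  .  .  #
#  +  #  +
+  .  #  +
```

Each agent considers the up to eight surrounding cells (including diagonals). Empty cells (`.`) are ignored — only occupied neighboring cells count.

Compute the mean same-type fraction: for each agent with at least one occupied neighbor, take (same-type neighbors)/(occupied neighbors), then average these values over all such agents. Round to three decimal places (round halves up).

Row 1: (1,2)+ 1/1 · (1,4)# 1/1
Row 2: (2,1)+ 2/3 · (2,4)# 2/3
Row 3: (3,1)# 0/3 · (3,2)+ 2/5 · (3,3)# 2/5 · (3,4)+ 1/4
Row 4: (4,1)+ 1/2 · (4,3)# 1/4 · (4,4)+ 1/3
Sum over 11 agents: 1/1 + 1/1 + 2/3 + 2/3 + 0/3 + 2/5 + 2/5 + 1/4 + 1/2 + 1/4 + 1/3 = 82/15; mean = 82/15 ÷ 11 = 82/165 = 0.496969… → 0.497.

0.497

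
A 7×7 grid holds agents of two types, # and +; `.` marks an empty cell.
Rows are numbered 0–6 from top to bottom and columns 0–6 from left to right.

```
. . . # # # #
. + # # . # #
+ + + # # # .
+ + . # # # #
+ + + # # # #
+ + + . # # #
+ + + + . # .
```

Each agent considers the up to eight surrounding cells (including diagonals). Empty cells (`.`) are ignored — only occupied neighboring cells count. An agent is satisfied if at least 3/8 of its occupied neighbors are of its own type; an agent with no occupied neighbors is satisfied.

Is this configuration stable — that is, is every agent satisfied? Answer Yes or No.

Yes

Row 0: (0,3)# 3/3 ✓ · (0,4)# 4/4 ✓ · (0,5)# 4/4 ✓ · (0,6)# 3/3 ✓
Row 1: (1,1)+ 3/4 ✓ · (1,2)# 3/6 ✓ · (1,3)# 5/6 ✓ · (1,5)# 6/6 ✓ · (1,6)# 4/4 ✓
Row 2: (2,0)+ 4/4 ✓ · (2,1)+ 5/6 ✓ · (2,2)+ 3/7 ✓ · (2,3)# 5/6 ✓ · (2,4)# 7/7 ✓ · (2,5)# 6/6 ✓
Row 3: (3,0)+ 5/5 ✓ · (3,1)+ 7/7 ✓ · (3,3)# 5/7 ✓ · (3,4)# 8/8 ✓ · (3,5)# 7/7 ✓ · (3,6)# 4/4 ✓
Row 4: (4,0)+ 5/5 ✓ · (4,1)+ 7/7 ✓ · (4,2)+ 4/6 ✓ · (4,3)# 4/6 ✓ · (4,4)# 7/7 ✓ · (4,5)# 8/8 ✓ · (4,6)# 5/5 ✓
Row 5: (5,0)+ 5/5 ✓ · (5,1)+ 8/8 ✓ · (5,2)+ 6/7 ✓ · (5,4)# 5/6 ✓ · (5,5)# 6/6 ✓ · (5,6)# 4/4 ✓
Row 6: (6,0)+ 3/3 ✓ · (6,1)+ 5/5 ✓ · (6,2)+ 4/4 ✓ · (6,3)+ 2/3 ✓ · (6,5)# 3/3 ✓
All meet the threshold, so the configuration is stable.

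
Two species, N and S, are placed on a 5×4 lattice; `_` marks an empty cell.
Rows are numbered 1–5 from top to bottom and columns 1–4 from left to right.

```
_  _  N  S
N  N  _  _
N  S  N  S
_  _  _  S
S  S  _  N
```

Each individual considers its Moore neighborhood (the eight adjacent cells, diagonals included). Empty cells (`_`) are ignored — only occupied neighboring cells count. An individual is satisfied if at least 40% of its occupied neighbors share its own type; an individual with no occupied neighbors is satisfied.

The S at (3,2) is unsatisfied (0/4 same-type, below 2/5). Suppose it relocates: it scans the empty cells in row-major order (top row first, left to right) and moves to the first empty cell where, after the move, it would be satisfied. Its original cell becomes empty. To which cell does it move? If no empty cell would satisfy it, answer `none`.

(2,3)

Vacating (3,2). Empty cells in order:
  (1,1): 0/2 same-type → still unsatisfied.
  (1,2): 0/3 same-type → still unsatisfied.
  (2,3): 2/5 same-type → satisfied — stop here.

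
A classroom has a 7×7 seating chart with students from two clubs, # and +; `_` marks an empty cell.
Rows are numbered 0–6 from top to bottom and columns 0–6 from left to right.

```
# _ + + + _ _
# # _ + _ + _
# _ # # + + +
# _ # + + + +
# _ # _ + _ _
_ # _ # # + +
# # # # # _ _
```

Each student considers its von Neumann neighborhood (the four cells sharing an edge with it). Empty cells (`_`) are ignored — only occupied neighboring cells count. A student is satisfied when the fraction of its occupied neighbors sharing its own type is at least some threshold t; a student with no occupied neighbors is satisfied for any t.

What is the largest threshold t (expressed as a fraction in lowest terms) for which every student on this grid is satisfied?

1/4

(0,0)# 1/1
(0,2)+ 1/1
(0,3)+ 3/3
(0,4)+ 1/1
(1,0)# 3/3
(1,1)# 1/1
(1,3)+ 1/2
(1,5)+ 1/1
(2,0)# 2/2
(2,2)# 2/2
(2,3)# 1/4
(2,4)+ 2/3
(2,5)+ 4/4
(2,6)+ 2/2
(3,0)# 2/2
(3,2)# 2/3
(3,3)+ 1/3
(3,4)+ 4/4
(3,5)+ 3/3
(3,6)+ 2/2
(4,0)# 1/1
(4,2)# 1/1
(4,4)+ 1/2
(5,1)# 1/1
(5,3)# 2/2
(5,4)# 2/4
(5,5)+ 1/2
(5,6)+ 1/1
(6,0)# 1/1
(6,1)# 3/3
(6,2)# 2/2
(6,3)# 3/3
(6,4)# 2/2
The smallest same-type fraction is 1/4 at (2,3), which reduces to 1/4. Any threshold above that leaves this student unsatisfied.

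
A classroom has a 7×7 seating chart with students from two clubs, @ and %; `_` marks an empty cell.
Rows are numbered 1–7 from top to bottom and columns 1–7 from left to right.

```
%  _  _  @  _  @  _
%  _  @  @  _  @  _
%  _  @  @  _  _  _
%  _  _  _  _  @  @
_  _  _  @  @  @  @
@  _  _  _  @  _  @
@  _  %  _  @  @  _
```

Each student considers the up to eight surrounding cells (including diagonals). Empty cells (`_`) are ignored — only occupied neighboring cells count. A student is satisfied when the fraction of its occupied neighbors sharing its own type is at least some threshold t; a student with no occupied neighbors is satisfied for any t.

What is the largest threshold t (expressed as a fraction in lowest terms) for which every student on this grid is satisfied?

Row 1: (1,1)% 1/1 · (1,4)@ 2/2 · (1,6)@ 1/1
Row 2: (2,1)% 2/2 · (2,3)@ 4/4 · (2,4)@ 4/4 · (2,6)@ 1/1
Row 3: (3,1)% 2/2 · (3,3)@ 3/3 · (3,4)@ 3/3
Row 4: (4,1)% 1/1 · (4,6)@ 4/4 · (4,7)@ 3/3
Row 5: (5,4)@ 2/2 · (5,5)@ 4/4 · (5,6)@ 6/6 · (5,7)@ 4/4
Row 6: (6,1)@ 1/1 · (6,5)@ 5/5 · (6,7)@ 3/3
Row 7: (7,1)@ 1/1 · (7,3)% — no occupied neighbors · (7,5)@ 2/2 · (7,6)@ 3/3
The smallest same-type fraction is 1/1 at (1,1), which reduces to 1/1. Any threshold above that leaves this student unsatisfied.

1/1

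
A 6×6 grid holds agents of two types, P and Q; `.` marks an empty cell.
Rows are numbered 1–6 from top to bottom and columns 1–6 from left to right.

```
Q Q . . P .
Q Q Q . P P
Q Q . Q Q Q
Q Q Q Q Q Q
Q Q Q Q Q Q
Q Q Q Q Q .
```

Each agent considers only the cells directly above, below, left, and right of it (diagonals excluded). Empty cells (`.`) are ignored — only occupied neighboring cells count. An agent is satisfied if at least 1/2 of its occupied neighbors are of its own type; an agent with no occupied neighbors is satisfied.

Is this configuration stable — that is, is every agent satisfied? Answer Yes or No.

Row 1: (1,1)Q 2/2 ✓ · (1,2)Q 2/2 ✓ · (1,5)P 1/1 ✓
Row 2: (2,1)Q 3/3 ✓ · (2,2)Q 4/4 ✓ · (2,3)Q 1/1 ✓ · (2,5)P 2/3 ✓ · (2,6)P 1/2 ✓
Row 3: (3,1)Q 3/3 ✓ · (3,2)Q 3/3 ✓ · (3,4)Q 2/2 ✓ · (3,5)Q 3/4 ✓ · (3,6)Q 2/3 ✓
Row 4: (4,1)Q 3/3 ✓ · (4,2)Q 4/4 ✓ · (4,3)Q 3/3 ✓ · (4,4)Q 4/4 ✓ · (4,5)Q 4/4 ✓ · (4,6)Q 3/3 ✓
Row 5: (5,1)Q 3/3 ✓ · (5,2)Q 4/4 ✓ · (5,3)Q 4/4 ✓ · (5,4)Q 4/4 ✓ · (5,5)Q 4/4 ✓ · (5,6)Q 2/2 ✓
Row 6: (6,1)Q 2/2 ✓ · (6,2)Q 3/3 ✓ · (6,3)Q 3/3 ✓ · (6,4)Q 3/3 ✓ · (6,5)Q 2/2 ✓
All meet the threshold, so the configuration is stable.

Yes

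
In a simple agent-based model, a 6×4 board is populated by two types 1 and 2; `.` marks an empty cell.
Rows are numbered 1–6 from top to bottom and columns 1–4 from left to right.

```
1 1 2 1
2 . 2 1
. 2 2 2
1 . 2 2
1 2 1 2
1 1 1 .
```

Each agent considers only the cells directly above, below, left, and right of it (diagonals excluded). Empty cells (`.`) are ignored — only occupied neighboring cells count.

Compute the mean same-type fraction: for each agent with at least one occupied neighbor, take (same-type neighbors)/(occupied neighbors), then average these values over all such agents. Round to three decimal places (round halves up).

0.613

(1,1)1 1/2
(1,2)1 1/2
(1,3)2 1/3
(1,4)1 1/2
(2,1)2 0/1
(2,3)2 2/3
(2,4)1 1/3
(3,2)2 1/1
(3,3)2 4/4
(3,4)2 2/3
(4,1)1 1/1
(4,3)2 2/3
(4,4)2 3/3
(5,1)1 2/3
(5,2)2 0/3
(5,3)1 1/4
(5,4)2 1/2
(6,1)1 2/2
(6,2)1 2/3
(6,3)1 2/2
Sum over 20 agents: 1/2 + 1/2 + 1/3 + 1/2 + 0/1 + 2/3 + 1/3 + 1/1 + 4/4 + 2/3 + 1/1 + 2/3 + 3/3 + 2/3 + 0/3 + 1/4 + 1/2 + 2/2 + 2/3 + 2/2 = 49/4; mean = 49/4 ÷ 20 = 49/80 = 0.6125 → 0.613.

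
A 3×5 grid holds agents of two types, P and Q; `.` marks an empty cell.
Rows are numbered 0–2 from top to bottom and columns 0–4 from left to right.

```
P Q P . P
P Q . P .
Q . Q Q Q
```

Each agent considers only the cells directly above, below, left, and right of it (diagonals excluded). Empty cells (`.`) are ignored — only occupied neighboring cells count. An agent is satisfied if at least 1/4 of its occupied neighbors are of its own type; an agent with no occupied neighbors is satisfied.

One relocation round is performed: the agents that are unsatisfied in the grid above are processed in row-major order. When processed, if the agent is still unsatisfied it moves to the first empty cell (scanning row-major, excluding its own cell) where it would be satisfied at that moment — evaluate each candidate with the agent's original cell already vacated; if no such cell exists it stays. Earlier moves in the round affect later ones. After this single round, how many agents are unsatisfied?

0

Initially unsatisfied (in order): (0,2), (1,3), (2,0).
  (0,2) → (0,3).
  (1,3): now satisfied by earlier moves; stays.
  (2,0) → (0,2).
Resulting grid:
P Q Q P P
P Q . P .
. . Q Q Q
All satisfied now.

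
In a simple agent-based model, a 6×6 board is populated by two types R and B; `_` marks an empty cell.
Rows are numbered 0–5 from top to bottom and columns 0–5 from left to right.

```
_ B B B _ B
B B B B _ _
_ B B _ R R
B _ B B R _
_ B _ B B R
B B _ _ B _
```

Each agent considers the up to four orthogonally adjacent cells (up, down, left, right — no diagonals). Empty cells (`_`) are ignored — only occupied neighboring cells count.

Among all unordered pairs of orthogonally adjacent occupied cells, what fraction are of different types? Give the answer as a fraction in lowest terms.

3/23

Scan each occupied cell's neighbors to the right and below so each pair is counted once.
From row 0: 0 unlike of 5 pairs (running 0/5).
From row 1: 0 unlike of 5 pairs (running 0/10).
From row 2: 0 unlike of 4 pairs (running 0/14).
From row 3: 2 unlike of 4 pairs (running 2/18).
From row 4: 1 unlike of 4 pairs (running 3/22).
From row 5: 0 unlike of 1 pairs (running 3/23).
Total adjacent occupied pairs: 23; unlike-type pairs: 3.
3/23 is already in lowest terms.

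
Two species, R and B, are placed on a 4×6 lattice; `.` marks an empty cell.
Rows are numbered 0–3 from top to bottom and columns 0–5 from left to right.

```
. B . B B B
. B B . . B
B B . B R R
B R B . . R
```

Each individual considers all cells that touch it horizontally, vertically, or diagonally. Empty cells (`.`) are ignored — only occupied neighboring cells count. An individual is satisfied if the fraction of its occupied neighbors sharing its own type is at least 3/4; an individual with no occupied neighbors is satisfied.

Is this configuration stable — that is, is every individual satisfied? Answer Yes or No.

Row 0: (0,1)B 2/2 satisfied · (0,3)B 2/2 satisfied · (0,4)B 3/3 satisfied · (0,5)B 2/2 satisfied
Row 1: (1,1)B 4/4 satisfied · (1,2)B 5/5 satisfied · (1,5)B 2/4 not
Row 2: (2,0)B 3/4 satisfied · (2,1)B 5/6 satisfied · (2,3)B 2/3 not · (2,4)R 2/4 not · (2,5)R 2/3 not
Row 3: (3,0)B 2/3 not · (3,1)R 0/4 not · (3,2)B 2/3 not · (3,5)R 2/2 satisfied
For instance (1,5) has only 2/4 same-type neighbors, below 3/4.

No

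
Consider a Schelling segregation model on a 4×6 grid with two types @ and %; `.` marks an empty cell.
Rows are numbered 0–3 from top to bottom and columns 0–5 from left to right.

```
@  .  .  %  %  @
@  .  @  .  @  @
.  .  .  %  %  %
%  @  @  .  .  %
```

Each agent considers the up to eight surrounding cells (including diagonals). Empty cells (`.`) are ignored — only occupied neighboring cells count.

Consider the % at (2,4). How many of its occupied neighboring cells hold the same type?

Occupied neighbors of (2,4): (1,4)=@, (1,5)=@, (2,3)=%, (2,5)=%, (3,5)=%.
Same type (%): 3 of 5.

3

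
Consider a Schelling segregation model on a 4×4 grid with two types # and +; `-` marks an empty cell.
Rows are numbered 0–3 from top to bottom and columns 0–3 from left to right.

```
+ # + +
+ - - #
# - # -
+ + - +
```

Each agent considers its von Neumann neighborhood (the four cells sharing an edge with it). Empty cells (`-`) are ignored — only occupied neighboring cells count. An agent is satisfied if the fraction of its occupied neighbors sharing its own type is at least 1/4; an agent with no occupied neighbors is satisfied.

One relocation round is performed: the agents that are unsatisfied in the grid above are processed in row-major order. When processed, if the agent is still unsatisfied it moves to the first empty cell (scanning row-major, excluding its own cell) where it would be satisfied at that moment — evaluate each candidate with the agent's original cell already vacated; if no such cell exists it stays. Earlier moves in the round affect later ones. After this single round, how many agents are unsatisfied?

0

Initially unsatisfied (in order): (0,1), (1,3), (2,0).
  (0,1) → (1,2).
  (1,3): now satisfied by earlier moves; stays.
  (2,0) → (1,1).
Resulting grid:
+ - + +
+ # # #
- - # -
+ + - +
All satisfied now.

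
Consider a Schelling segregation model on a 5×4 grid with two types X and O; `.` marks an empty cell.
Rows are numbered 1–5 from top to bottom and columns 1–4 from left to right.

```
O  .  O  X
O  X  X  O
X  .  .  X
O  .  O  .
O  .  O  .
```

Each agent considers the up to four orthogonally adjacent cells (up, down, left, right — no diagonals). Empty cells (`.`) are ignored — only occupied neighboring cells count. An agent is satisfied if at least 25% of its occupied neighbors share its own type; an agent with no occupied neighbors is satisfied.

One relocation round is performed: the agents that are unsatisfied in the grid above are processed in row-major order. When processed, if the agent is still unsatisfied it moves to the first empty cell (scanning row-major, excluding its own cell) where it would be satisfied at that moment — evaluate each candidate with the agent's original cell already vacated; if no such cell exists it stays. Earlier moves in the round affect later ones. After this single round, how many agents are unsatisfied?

0

Initially unsatisfied (in order): (1,3), (1,4), (2,4), (3,1), (3,4).
  (1,3) → (1,2).
  (1,4) → (1,3).
  (2,4) → (3,3).
  (3,1) → (1,4).
  (3,4) → (2,4).
Resulting grid:
O O X X
O X X X
. . O .
O . O .
O . O .
All satisfied now.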